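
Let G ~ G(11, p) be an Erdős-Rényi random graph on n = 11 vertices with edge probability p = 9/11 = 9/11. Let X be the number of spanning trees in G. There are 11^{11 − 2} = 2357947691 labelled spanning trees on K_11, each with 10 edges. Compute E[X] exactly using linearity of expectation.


K_11 has 11^{11 − 2} = 2357947691 labelled spanning trees.
For each such spanning tree H, let X_H = 1 if all 10 edges of H are present in G. Then P[X_H = 1] = p^{10} = (9/11)^{10} = 3486784401/25937424601.
By linearity: E[X] = Σ_H E[X_H] = 2357947691 · p^{10} = 2357947691 · 3486784401/25937424601 = 3486784401/11.
Numerically: E[X] ≈ 3.17e+08.

E[X] = 2357947691 · (9/11)^{10} = 3486784401/11 ≈ 3.17e+08.


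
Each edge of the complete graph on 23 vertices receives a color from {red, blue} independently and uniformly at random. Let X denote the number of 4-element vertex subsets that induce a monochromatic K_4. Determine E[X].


Let X = Σ_S X_S over the C(23, 4) = 8855 subsets S of size 4, where X_S = 1 if the K_4 on S is monochromatic.
For a fixed S, the K_4 on S has C(4, 2) = 6 edges. P[all 6 edges red] = (1/2)^6, and likewise for blue, so P[monochromatic] = 2·(1/2)^6 = 2^{1 − 6} = 1/32.
Summing: E[X] = C(23, 4) · 2^{1 − 6} = 8855 · 1/32 = 8855/32.
Numerically: E[X] ≈ 276.719.

E[X] = C(23,4)·2^(1−C(4,2)) = 8855/32 ≈ 276.719.


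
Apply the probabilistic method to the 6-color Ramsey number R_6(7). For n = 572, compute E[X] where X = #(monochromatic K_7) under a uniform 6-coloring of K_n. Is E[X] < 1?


E[X] = C(572, 7) · 6^{1 − 21} = 3831215212271304 · 6^{−20} = 3831215212271304/3656158440062976.
As a reduced fraction: E[X] = 17737107464219/16926659444736 ≈ 1.048.
Is E[X] < 1? NO.
Since E[X] ≥ 1, the first-moment bound is inconclusive at n = 572; it does NOT by itself certify R_6(7) > 572.

E[X] = 17737107464219/16926659444736 ≈ 1.048; E[X] ≥ 1; first-moment method inconclusive here.


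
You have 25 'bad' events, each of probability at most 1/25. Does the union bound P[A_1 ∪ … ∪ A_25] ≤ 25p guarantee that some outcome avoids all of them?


Union bound: P[∪_{i=1}^{25} A_i] ≤ Σ_i P[A_i] ≤ 25·p = 25·(1/25) = 1.
Numerically: 1 ≈ 1.0000000.
Is 1 < 1? NO.
Since the bound 1 is ≥ 1, the union bound is uninformative here; it does NOT by itself certify existence.

25·p = 1 ≈ 1.0000000; existence NOT certified by the union bound.


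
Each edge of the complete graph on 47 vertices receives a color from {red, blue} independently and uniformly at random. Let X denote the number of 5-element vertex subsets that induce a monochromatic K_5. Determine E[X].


Let X = Σ_S X_S over the C(47, 5) = 1533939 subsets S of size 5, where X_S = 1 if the K_5 on S is monochromatic.
For a fixed S, the K_5 on S has C(5, 2) = 10 edges. P[all 10 edges red] = (1/2)^10, and likewise for blue, so P[monochromatic] = 2·(1/2)^10 = 2^{1 − 10} = 1/512.
Summing: E[X] = C(47, 5) · 2^{1 − 10} = 1533939 · 1/512 = 1533939/512.
Numerically: E[X] ≈ 2995.974609.

E[X] = C(47,5)·2^(1−C(5,2)) = 1533939/512 ≈ 2995.974609.


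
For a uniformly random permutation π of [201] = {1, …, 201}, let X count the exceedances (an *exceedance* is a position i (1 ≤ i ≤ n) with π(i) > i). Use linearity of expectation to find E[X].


Write X = Σ_{i=1}^{201} X_i, where X_i = 1_{π(i) > i}.
For each fixed i, π(i) is uniform over {1, …, 201} (marginal of a uniform permutation), so P[π(i) > i] = (n − i)/n. Summing: Σ_{i=1}^{201} (n − i)/n = (0 + 1 + … + 200)/201 = 201(201 − 1)/(2·201) = (201 − 1)/2.
Hence E[X] = Σ_{i=1}^{201} (201 − i)/201 = 100 ≈ 100.000.

E[X] = 100 = 100.000.


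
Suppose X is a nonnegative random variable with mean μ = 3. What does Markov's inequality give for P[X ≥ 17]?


μ = E[X] = 3, a = 17.
Markov: P[X ≥ 17] ≤ μ/a = (3)/17 = 3/17.
Numerically: ≈ 0.176.
(Since a = 17 > μ = 3.000, the bound 3/17 is < 1 and informative.)

P[X ≥ 17] ≤ 3/17 ≈ 0.176.


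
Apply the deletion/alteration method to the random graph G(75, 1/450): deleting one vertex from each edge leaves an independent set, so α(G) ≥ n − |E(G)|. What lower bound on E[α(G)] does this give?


E[|E(G)|] = C(75, 2)·p = 2775 · (1/450) = 37/6.
E[α(G)] ≥ n − E[|E(G)|] = 75 − 37/6 = 413/6.
Numerically: ≈ 68.833333.
(This is only a lower bound; the true E[α(G)] may be larger.)

E[α(G)] ≥ 413/6 ≈ 68.833333.


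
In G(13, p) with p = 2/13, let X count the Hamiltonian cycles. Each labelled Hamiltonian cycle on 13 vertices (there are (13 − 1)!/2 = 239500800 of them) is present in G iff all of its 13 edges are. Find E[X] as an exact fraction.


K_13 has (13 − 1)!/2 = 239500800 labelled Hamiltonian cycles.
For each such Hamiltonian cycle H, let X_H = 1 if all 13 edges of H are present in G. Then P[X_H = 1] = p^{13} = (2/13)^{13} = 8192/302875106592253.
Summing the indicators: E[X] = Σ_H E[X_H] = 239500800 · p^{13} = 239500800 · 8192/302875106592253 = 1961990553600/302875106592253.
Numerically: E[X] ≈ 0.00648.

E[X] = 239500800 · (2/13)^{13} = 1961990553600/302875106592253 ≈ 0.00648.


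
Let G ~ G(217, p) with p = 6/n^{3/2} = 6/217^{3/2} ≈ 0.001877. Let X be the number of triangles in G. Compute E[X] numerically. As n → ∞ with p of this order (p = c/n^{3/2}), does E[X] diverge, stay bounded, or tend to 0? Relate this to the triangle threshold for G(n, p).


Number of potential triangles: C(217, 3) = 1679580.
Each occurs with probability p³ ≈ (0.001877)³ ≈ 6.6127933e-09.
By linearity: E[X] = C(217, 3)·p³ ≈ 1679580 · 6.6127933e-09 ≈ 0.01111.
Since α = 3/2 > 1, p = c/n^{3/2} = o(1/n) is below the triangle threshold p ~ 1/n. Asymptotically E[X] ~ (c³/6)·n^{3(1−α)} = (6³/6)·n^{-1.5} → 0, so by Markov's inequality G has no triangles w.h.p.

E[X] ≈ 0.01111; in regime p = Θ(1/n^{3/2}) E[X] tends to 0 (below the triangle threshold p ~ 1/n).


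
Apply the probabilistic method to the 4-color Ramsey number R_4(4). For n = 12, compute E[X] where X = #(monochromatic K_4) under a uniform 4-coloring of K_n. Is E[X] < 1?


E[X] = C(12, 4) · 4^{1 − 6} = 495 · 4^{−5} = 495/1024.
As a reduced fraction: E[X] = 495/1024 ≈ 0.483398.
Is E[X] < 1? YES.
Since E[X] < 1, there exists a 4-coloring of K_{12} with no monochromatic K_4; hence R_4(4) > 12.

E[X] = 495/1024 ≈ 0.483398; E[X] < 1, so R_4(4) > 12.


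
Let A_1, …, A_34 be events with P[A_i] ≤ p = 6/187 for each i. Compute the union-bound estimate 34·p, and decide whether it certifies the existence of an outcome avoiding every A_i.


Union bound: P[∪_{i=1}^{34} A_i] ≤ Σ_i P[A_i] ≤ 34·p = 34·(6/187) = 12/11.
Numerically: 12/11 ≈ 1.09091.
Is 12/11 < 1? NO.
Since the bound 12/11 is ≥ 1, the union bound is uninformative here; it does NOT by itself certify existence.

34·p = 12/11 ≈ 1.09091; existence NOT certified by the union bound.


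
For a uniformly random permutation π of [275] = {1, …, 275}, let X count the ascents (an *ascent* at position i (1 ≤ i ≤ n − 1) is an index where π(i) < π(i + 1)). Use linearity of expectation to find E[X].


Write X = Σ X_I over i = 1, …, 274, with X_I the indicator of one ascent.
There are 274 indicators.
For each fixed i, the pair (π(i), π(i+1)) is a uniformly random ordered pair of distinct values from {1, …, 275}; by symmetry P[π(i) < π(i+1)] = 1/2.
By linearity: E[X] = 274 · (1/2) = (275 − 1) · (1/2) = 137 ≈ 137.000000.

E[X] = 137 = 137.000000.


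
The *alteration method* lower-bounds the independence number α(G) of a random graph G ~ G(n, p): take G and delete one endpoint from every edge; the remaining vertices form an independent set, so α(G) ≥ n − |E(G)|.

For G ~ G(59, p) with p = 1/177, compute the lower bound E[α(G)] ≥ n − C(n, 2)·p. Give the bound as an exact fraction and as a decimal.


E[|E(G)|] = C(59, 2)·p = 1711 · (1/177) = 29/3.
E[α(G)] ≥ n − E[|E(G)|] = 59 − 29/3 = 148/3.
Numerically: ≈ 49.3333.
(This is only a lower bound; the true E[α(G)] may be larger.)

E[α(G)] ≥ 148/3 ≈ 49.3333.


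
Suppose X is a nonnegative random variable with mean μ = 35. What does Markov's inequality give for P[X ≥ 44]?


μ = E[X] = 35, a = 44.
Markov: P[X ≥ 44] ≤ μ/a = (35)/44 = 35/44.
Numerically: ≈ 0.795455.
(Since a = 44 > μ = 35.000000, the bound 35/44 is < 1 and informative.)

P[X ≥ 44] ≤ 35/44 ≈ 0.795455.


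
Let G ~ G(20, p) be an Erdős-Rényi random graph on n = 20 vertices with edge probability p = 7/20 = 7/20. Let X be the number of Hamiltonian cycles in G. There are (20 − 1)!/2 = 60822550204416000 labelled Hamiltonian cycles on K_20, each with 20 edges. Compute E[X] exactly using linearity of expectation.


K_20 has (20 − 1)!/2 = 60822550204416000 labelled Hamiltonian cycles.
For each such Hamiltonian cycle H, let X_H = 1 if all 20 edges of H are present in G. Then P[X_H = 1] = p^{20} = (7/20)^{20} = 79792266297612001/104857600000000000000000000.
Summing the indicators: E[X] = Σ_H E[X_H] = 60822550204416000 · p^{20} = 60822550204416000 · 79792266297612001/104857600000000000000000000 = 1184855742873690605203907421/25600000000000000000.
Numerically: E[X] ≈ 4.63e+07.

E[X] = 60822550204416000 · (7/20)^{20} = 1184855742873690605203907421/25600000000000000000 ≈ 4.63e+07.


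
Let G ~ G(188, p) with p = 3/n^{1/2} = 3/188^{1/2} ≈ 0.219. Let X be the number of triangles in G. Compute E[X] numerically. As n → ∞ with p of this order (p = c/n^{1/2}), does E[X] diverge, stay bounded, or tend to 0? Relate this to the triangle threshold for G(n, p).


Number of potential triangles: C(188, 3) = 1089836.
Each occurs with probability p³ ≈ (0.219)³ ≈ 1.04743e-02.
By linearity: E[X] = C(188, 3)·p³ ≈ 1089836 · 1.04743e-02 ≈ 11415.321.
Since α = 1/2 < 1, p = c/n^{1/2} ≫ 1/n is above the triangle threshold p ~ 1/n. Asymptotically E[X] ~ (c³/6)·n^{3(1−α)} = (3³/6)·n^{1.5} → ∞; triangles are abundant w.h.p.

E[X] ≈ 11415.321; in regime p = Θ(1/n^{1/2}) E[X] diverges (above the triangle threshold p ~ 1/n).


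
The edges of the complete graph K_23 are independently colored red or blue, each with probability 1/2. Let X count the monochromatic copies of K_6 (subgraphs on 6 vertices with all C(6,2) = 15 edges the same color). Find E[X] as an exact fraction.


Let X = Σ_S X_S over the C(23, 6) = 100947 subsets S of size 6, where X_S = 1 if the K_6 on S is monochromatic.
For a fixed S, the K_6 on S has C(6, 2) = 15 edges. P[all 15 edges red] = (1/2)^15, and likewise for blue, so P[monochromatic] = 2·(1/2)^15 = 2^{1 − 15} = 1/16384.
By linearity: E[X] = C(23, 6) · 2^{1 − 15} = 100947 · 1/16384 = 100947/16384.
Numerically: E[X] ≈ 6.161.

E[X] = C(23,6)·2^(1−C(6,2)) = 100947/16384 ≈ 6.161.


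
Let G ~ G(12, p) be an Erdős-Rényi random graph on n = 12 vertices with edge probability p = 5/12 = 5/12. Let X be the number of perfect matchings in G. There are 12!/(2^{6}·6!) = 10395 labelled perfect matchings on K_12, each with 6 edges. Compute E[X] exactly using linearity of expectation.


K_12 has 12!/(2^{6}·6!) = 10395 labelled perfect matchings.
For each such perfect matching H, let X_H = 1 if all 6 edges of H are present in G. Then P[X_H = 1] = p^{6} = (5/12)^{6} = 15625/2985984.
By linearity: E[X] = Σ_H E[X_H] = 10395 · p^{6} = 10395 · 15625/2985984 = 6015625/110592.
Numerically: E[X] ≈ 54.395.

E[X] = 10395 · (5/12)^{6} = 6015625/110592 ≈ 54.395.


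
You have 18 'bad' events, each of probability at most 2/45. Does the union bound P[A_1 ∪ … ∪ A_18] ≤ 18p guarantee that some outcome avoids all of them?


Union bound: P[∪_{i=1}^{18} A_i] ≤ Σ_i P[A_i] ≤ 18·p = 18·(2/45) = 4/5.
Numerically: 4/5 ≈ 0.8000000.
Is 4/5 < 1? YES.
Since P[∪ A_i] ≤ 4/5 < 1, the complement has P[∩ A_i^c] ≥ 1 − 4/5 = 1/5 > 0, so some outcome avoids every A_i.

18·p = 4/5 ≈ 0.8000000; existence CERTIFIED by the union bound.


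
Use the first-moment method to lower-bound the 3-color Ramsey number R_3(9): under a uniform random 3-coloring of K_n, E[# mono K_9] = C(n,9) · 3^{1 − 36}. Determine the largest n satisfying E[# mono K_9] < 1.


We need C(n, 9) · 3^{1 − 36} < 1, i.e. C(n, 9) < 3^{36 − 1} = 50031545098999707.
Check values of n near the boundary:
  n = 299: C(299, 9) = 46610674441390059; 46610674441390059 < 50031545098999707? YES
  n = 300: C(300, 9) = 48052241692154700; 48052241692154700 < 50031545098999707? YES
  n = 301: C(301, 9) = 49533303936090975; 49533303936090975 < 50031545098999707? YES
  n = 302: C(302, 9) = 51054804739588650; 51054804739588650 < 50031545098999707? NO
  n = 303: C(303, 9) = 52617706925494425; 52617706925494425 < 50031545098999707? NO
The largest n with C(n, 9) < 50031545098999707 is n = 301 (where E[X] = 16511101312030325/16677181699666569 ≈ 0.990). Hence R_3(9) > 301, i.e. R_3(9) ≥ 302.

Largest n = 301; hence R_3(9) > 301.


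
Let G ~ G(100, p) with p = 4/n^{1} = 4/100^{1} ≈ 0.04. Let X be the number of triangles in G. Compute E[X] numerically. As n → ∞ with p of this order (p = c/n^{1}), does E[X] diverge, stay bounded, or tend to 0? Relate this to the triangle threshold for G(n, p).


Number of potential triangles: C(100, 3) = 161700.
Each occurs with probability p³ ≈ (0.04)³ ≈ 6.40000e-05.
By linearity: E[X] = C(100, 3)·p³ ≈ 161700 · 6.40000e-05 ≈ 10.349.
Here α = 1, so p = 4/n is exactly at the triangle threshold p ~ 1/n. Asymptotically E[X] → c³/6 = 4³/6 = 32/3 ≈ 10.667, a bounded constant. In this regime the triangle count is asymptotically Poisson(c³/6).

E[X] ≈ 10.349; in regime p = Θ(1/n^{1}) E[X] stays bounded (at the triangle threshold p ~ 1/n).


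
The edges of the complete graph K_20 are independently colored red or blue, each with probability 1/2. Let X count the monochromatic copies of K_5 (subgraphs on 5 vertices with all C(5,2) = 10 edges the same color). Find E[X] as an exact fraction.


Let X = Σ_S X_S over the C(20, 5) = 15504 subsets S of size 5, where X_S = 1 if the K_5 on S is monochromatic.
For a fixed S, the K_5 on S has C(5, 2) = 10 edges. P[all 10 edges red] = (1/2)^10, and likewise for blue, so P[monochromatic] = 2·(1/2)^10 = 2^{1 − 10} = 1/512.
Summing: E[X] = C(20, 5) · 2^{1 − 10} = 15504 · 1/512 = 969/32.
Numerically: E[X] ≈ 30.2812.

E[X] = C(20,5)·2^(1−C(5,2)) = 969/32 ≈ 30.2812.


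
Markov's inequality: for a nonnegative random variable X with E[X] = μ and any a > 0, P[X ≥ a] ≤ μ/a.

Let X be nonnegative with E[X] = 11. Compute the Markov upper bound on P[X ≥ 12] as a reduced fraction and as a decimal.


μ = E[X] = 11, a = 12.
Markov: P[X ≥ 12] ≤ μ/a = (11)/12 = 11/12.
Numerically: ≈ 0.91667.
(Since a = 12 > μ = 11.00000, the bound 11/12 is < 1 and informative.)

P[X ≥ 12] ≤ 11/12 ≈ 0.91667.


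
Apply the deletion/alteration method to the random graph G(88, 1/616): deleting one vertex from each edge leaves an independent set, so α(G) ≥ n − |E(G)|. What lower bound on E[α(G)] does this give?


E[|E(G)|] = C(88, 2)·p = 3828 · (1/616) = 87/14.
E[α(G)] ≥ n − E[|E(G)|] = 88 − 87/14 = 1145/14.
Numerically: ≈ 81.7857.
(This is only a lower bound; the true E[α(G)] may be larger.)

E[α(G)] ≥ 1145/14 ≈ 81.7857.


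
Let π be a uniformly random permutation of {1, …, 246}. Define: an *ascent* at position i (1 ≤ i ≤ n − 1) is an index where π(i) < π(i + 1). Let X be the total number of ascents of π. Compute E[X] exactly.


Write X = Σ X_I over i = 1, …, 245, with X_I the indicator of one ascent.
There are 245 indicators.
For each fixed i, the pair (π(i), π(i+1)) is a uniformly random ordered pair of distinct values from {1, …, 246}; by symmetry P[π(i) < π(i+1)] = 1/2.
By linearity: E[X] = 245 · (1/2) = (246 − 1) · (1/2) = 245/2 ≈ 122.500.

E[X] = 245/2 = 122.500.


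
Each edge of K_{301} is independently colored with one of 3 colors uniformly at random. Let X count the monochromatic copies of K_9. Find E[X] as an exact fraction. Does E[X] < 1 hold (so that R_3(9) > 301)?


E[X] = C(301, 9) · 3^{1 − 36} = 49533303936090975 · 3^{−35} = 49533303936090975/50031545098999707.
As a reduced fraction: E[X] = 16511101312030325/16677181699666569 ≈ 0.990.
Is E[X] < 1? YES.
Since E[X] < 1, there exists a 3-coloring of K_{301} with no monochromatic K_9; hence R_3(9) > 301.

E[X] = 16511101312030325/16677181699666569 ≈ 0.990; E[X] < 1, so R_3(9) > 301.


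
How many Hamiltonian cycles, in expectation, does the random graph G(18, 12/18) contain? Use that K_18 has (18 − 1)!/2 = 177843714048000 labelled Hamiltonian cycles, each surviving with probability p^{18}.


K_18 has (18 − 1)!/2 = 177843714048000 labelled Hamiltonian cycles.
For each such Hamiltonian cycle H, let X_H = 1 if all 18 edges of H are present in G. Then P[X_H = 1] = p^{18} = (2/3)^{18} = 262144/387420489.
By linearity: E[X] = Σ_H E[X_H] = 177843714048000 · p^{18} = 177843714048000 · 262144/387420489 = 63951526166528000/531441.
Numerically: E[X] ≈ 1.203e+11.

E[X] = 177843714048000 · (2/3)^{18} = 63951526166528000/531441 ≈ 1.203e+11.


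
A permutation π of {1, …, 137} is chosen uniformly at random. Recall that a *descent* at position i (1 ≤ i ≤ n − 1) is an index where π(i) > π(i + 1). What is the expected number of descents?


Write X = Σ X_I over i = 1, …, 136, with X_I the indicator of one descent.
There are 136 indicators.
For each fixed i, the pair (π(i), π(i+1)) is a uniformly random ordered pair of distinct values from {1, …, 137}; by symmetry P[π(i) > π(i+1)] = 1/2.
By linearity: E[X] = 136 · (1/2) = (137 − 1) · (1/2) = 68 ≈ 68.000.

E[X] = 68 = 68.000.


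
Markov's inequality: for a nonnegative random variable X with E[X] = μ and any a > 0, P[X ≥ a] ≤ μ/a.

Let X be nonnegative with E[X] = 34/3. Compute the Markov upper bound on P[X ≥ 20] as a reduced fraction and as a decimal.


μ = E[X] = 34/3, a = 20.
Markov: P[X ≥ 20] ≤ μ/a = (34/3)/20 = 17/30.
Numerically: ≈ 0.56667.
(Since a = 20 > μ = 11.33333, the bound 17/30 is < 1 and informative.)

P[X ≥ 20] ≤ 17/30 ≈ 0.56667.


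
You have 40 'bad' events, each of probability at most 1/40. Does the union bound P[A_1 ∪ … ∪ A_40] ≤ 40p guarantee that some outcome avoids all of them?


Union bound: P[∪_{i=1}^{40} A_i] ≤ Σ_i P[A_i] ≤ 40·p = 40·(1/40) = 1.
Numerically: 1 ≈ 1.0000000.
Is 1 < 1? NO.
Since the bound 1 is ≥ 1, the union bound is uninformative here; it does NOT by itself certify existence.

40·p = 1 ≈ 1.0000000; existence NOT certified by the union bound.


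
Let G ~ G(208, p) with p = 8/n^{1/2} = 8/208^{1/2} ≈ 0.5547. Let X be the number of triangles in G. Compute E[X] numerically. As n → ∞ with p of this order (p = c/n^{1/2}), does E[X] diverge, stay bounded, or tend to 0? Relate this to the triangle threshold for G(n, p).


Number of potential triangles: C(208, 3) = 1478256.
Each occurs with probability p³ ≈ (0.5547)³ ≈ 1.706770e-01.
By linearity: E[X] = C(208, 3)·p³ ≈ 1478256 · 1.706770e-01 ≈ 252304.2749.
Since α = 1/2 < 1, p = c/n^{1/2} ≫ 1/n is above the triangle threshold p ~ 1/n. Asymptotically E[X] ~ (c³/6)·n^{3(1−α)} = (8³/6)·n^{1.5} → ∞; triangles are abundant w.h.p.

E[X] ≈ 252304.2749; in regime p = Θ(1/n^{1/2}) E[X] diverges (above the triangle threshold p ~ 1/n).


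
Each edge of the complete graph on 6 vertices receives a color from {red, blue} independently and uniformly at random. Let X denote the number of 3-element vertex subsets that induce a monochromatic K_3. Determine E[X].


Let X = Σ_S X_S over the C(6, 3) = 20 subsets S of size 3, where X_S = 1 if the K_3 on S is monochromatic.
For a fixed S, the K_3 on S has C(3, 2) = 3 edges. P[all 3 edges red] = (1/2)^3, and likewise for blue, so P[monochromatic] = 2·(1/2)^3 = 2^{1 − 3} = 1/4.
By linearity of expectation: E[X] = C(6, 3) · 2^{1 − 3} = 20 · 1/4 = 5.
Numerically: E[X] ≈ 5.000.

E[X] = C(6,3)·2^(1−C(3,2)) = 5 ≈ 5.000.


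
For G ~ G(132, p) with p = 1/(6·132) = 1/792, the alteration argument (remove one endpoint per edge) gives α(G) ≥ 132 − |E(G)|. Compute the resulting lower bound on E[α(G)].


E[|E(G)|] = C(132, 2)·p = 8646 · (1/792) = 131/12.
E[α(G)] ≥ n − E[|E(G)|] = 132 − 131/12 = 1453/12.
Numerically: ≈ 121.083.
(This is only a lower bound; the true E[α(G)] may be larger.)

E[α(G)] ≥ 1453/12 ≈ 121.083.


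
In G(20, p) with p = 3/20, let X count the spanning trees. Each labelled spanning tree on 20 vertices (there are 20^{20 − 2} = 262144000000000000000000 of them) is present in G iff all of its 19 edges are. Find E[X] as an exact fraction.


K_20 has 20^{20 − 2} = 262144000000000000000000 labelled spanning trees.
For each such spanning tree H, let X_H = 1 if all 19 edges of H are present in G. Then P[X_H = 1] = p^{19} = (3/20)^{19} = 1162261467/5242880000000000000000000.
By linearity of expectation: E[X] = Σ_H E[X_H] = 262144000000000000000000 · p^{19} = 262144000000000000000000 · 1162261467/5242880000000000000000000 = 1162261467/20.
Numerically: E[X] ≈ 5.811e+07.

E[X] = 262144000000000000000000 · (3/20)^{19} = 1162261467/20 ≈ 5.811e+07.


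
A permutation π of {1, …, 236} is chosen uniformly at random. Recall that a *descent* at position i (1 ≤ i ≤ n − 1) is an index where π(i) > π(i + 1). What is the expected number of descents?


Write X = Σ X_I over i = 1, …, 235, with X_I the indicator of one descent.
There are 235 indicators.
For each fixed i, the pair (π(i), π(i+1)) is a uniformly random ordered pair of distinct values from {1, …, 236}; by symmetry P[π(i) > π(i+1)] = 1/2.
By linearity: E[X] = 235 · (1/2) = (236 − 1) · (1/2) = 235/2 ≈ 117.5000.

E[X] = 235/2 = 117.5000.


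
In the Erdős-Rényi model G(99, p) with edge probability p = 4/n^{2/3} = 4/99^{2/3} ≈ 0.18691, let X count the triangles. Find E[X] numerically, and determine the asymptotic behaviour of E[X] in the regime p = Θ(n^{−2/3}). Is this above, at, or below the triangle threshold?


Number of potential triangles: C(99, 3) = 156849.
Each occurs with probability p³ ≈ (0.18691)³ ≈ 6.5299459e-03.
By linearity: E[X] = C(99, 3)·p³ ≈ 156849 · 6.5299459e-03 ≈ 1024.21549.
Since α = 2/3 < 1, p = c/n^{2/3} ≫ 1/n is above the triangle threshold p ~ 1/n. Asymptotically E[X] ~ (c³/6)·n^{3(1−α)} = (4³/6)·n^{1} → ∞; triangles are abundant w.h.p.

E[X] ≈ 1024.21549; in regime p = Θ(1/n^{2/3}) E[X] diverges (above the triangle threshold p ~ 1/n).


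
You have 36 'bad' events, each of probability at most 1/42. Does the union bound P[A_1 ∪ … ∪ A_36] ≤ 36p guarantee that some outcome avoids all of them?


Union bound: P[∪_{i=1}^{36} A_i] ≤ Σ_i P[A_i] ≤ 36·p = 36·(1/42) = 6/7.
Numerically: 6/7 ≈ 0.8571.
Is 6/7 < 1? YES.
Since P[∪ A_i] ≤ 6/7 < 1, the complement has P[∩ A_i^c] ≥ 1 − 6/7 = 1/7 > 0, so some outcome avoids every A_i.

36·p = 6/7 ≈ 0.8571; existence CERTIFIED by the union bound.


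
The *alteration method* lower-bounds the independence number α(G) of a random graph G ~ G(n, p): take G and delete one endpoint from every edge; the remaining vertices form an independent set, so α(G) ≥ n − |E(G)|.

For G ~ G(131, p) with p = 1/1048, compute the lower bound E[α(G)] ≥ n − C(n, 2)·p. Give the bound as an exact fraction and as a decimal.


E[|E(G)|] = C(131, 2)·p = 8515 · (1/1048) = 65/8.
E[α(G)] ≥ n − E[|E(G)|] = 131 − 65/8 = 983/8.
Numerically: ≈ 122.875000.
(This is only a lower bound; the true E[α(G)] may be larger.)

E[α(G)] ≥ 983/8 ≈ 122.875000.


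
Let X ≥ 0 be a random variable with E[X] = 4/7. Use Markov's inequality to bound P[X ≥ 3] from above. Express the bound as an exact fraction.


μ = E[X] = 4/7, a = 3.
Markov: P[X ≥ 3] ≤ μ/a = (4/7)/3 = 4/21.
Numerically: ≈ 0.1905.
(Since a = 3 > μ = 0.5714, the bound 4/21 is < 1 and informative.)

P[X ≥ 3] ≤ 4/21 ≈ 0.1905.


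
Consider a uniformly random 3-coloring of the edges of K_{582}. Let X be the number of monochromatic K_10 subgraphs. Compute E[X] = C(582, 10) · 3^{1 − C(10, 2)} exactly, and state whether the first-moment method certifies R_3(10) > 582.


E[X] = C(582, 10) · 3^{1 − 45} = 1136849919863842617720 · 3^{−44} = 1136849919863842617720/984770902183611232881.
As a reduced fraction: E[X] = 378949973287947539240/328256967394537077627 ≈ 1.1544.
Is E[X] < 1? NO.
Since E[X] ≥ 1, the first-moment bound is inconclusive at n = 582; it does NOT by itself certify R_3(10) > 582.

E[X] = 378949973287947539240/328256967394537077627 ≈ 1.1544; E[X] ≥ 1; first-moment method inconclusive here.


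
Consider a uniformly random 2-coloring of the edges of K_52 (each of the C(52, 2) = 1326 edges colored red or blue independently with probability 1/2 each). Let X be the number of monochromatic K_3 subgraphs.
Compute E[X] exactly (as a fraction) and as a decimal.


Let X = Σ_S X_S over the C(52, 3) = 22100 subsets S of size 3, where X_S = 1 if the K_3 on S is monochromatic.
For a fixed S, the K_3 on S has C(3, 2) = 3 edges. P[all 3 edges red] = (1/2)^3, and likewise for blue, so P[monochromatic] = 2·(1/2)^3 = 2^{1 − 3} = 1/4.
By linearity: E[X] = C(52, 3) · 2^{1 − 3} = 22100 · 1/4 = 5525.
Numerically: E[X] ≈ 5525.000.

E[X] = C(52,3)·2^(1−C(3,2)) = 5525 ≈ 5525.000.


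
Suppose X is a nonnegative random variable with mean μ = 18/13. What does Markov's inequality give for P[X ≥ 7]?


μ = E[X] = 18/13, a = 7.
Markov: P[X ≥ 7] ≤ μ/a = (18/13)/7 = 18/91.
Numerically: ≈ 0.198.
(Since a = 7 > μ = 1.385, the bound 18/91 is < 1 and informative.)

P[X ≥ 7] ≤ 18/91 ≈ 0.198.


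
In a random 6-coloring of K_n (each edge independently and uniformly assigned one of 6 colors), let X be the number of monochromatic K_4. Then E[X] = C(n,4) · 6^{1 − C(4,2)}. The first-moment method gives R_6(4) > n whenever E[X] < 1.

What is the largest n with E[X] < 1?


We need C(n, 4) · 6^{1 − 6} < 1, i.e. C(n, 4) < 6^{6 − 1} = 7776.
Check values of n near the boundary:
  n = 20: C(20, 4) = 4845; 4845 < 7776? YES
  n = 21: C(21, 4) = 5985; 5985 < 7776? YES
  n = 22: C(22, 4) = 7315; 7315 < 7776? YES
  n = 23: C(23, 4) = 8855; 8855 < 7776? NO
The largest n with C(n, 4) < 7776 is n = 22 (where E[X] = 7315/7776 ≈ 0.94072). Hence R_6(4) > 22, i.e. R_6(4) ≥ 23.

Largest n = 22; hence R_6(4) > 22.


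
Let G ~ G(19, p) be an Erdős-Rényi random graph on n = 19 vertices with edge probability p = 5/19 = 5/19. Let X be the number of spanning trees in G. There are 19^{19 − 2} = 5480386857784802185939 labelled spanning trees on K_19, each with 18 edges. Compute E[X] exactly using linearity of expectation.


K_19 has 19^{19 − 2} = 5480386857784802185939 labelled spanning trees.
For each such spanning tree H, let X_H = 1 if all 18 edges of H are present in G. Then P[X_H = 1] = p^{18} = (5/19)^{18} = 3814697265625/104127350297911241532841.
By linearity of expectation: E[X] = Σ_H E[X_H] = 5480386857784802185939 · p^{18} = 5480386857784802185939 · 3814697265625/104127350297911241532841 = 3814697265625/19.
Numerically: E[X] ≈ 2.0077e+11.

E[X] = 5480386857784802185939 · (5/19)^{18} = 3814697265625/19 ≈ 2.0077e+11.


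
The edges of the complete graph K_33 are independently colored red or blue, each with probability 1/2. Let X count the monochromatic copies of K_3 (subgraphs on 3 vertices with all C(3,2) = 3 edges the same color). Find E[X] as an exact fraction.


Let X = Σ_S X_S over the C(33, 3) = 5456 subsets S of size 3, where X_S = 1 if the K_3 on S is monochromatic.
For a fixed S, the K_3 on S has C(3, 2) = 3 edges. P[all 3 edges red] = (1/2)^3, and likewise for blue, so P[monochromatic] = 2·(1/2)^3 = 2^{1 − 3} = 1/4.
By linearity of expectation: E[X] = C(33, 3) · 2^{1 − 3} = 5456 · 1/4 = 1364.
Numerically: E[X] ≈ 1364.00000.

E[X] = C(33,3)·2^(1−C(3,2)) = 1364 ≈ 1364.00000.


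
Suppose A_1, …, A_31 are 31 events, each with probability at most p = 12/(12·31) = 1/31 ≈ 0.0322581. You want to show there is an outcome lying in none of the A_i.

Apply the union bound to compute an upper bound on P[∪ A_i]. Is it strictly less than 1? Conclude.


Union bound: P[∪_{i=1}^{31} A_i] ≤ Σ_i P[A_i] ≤ 31·p = 31·(1/31) = 1.
Numerically: 1 ≈ 1.0000000.
Is 1 < 1? NO.
Since the bound 1 is ≥ 1, the union bound is uninformative here; it does NOT by itself certify existence.

31·p = 1 ≈ 1.0000000; existence NOT certified by the union bound.


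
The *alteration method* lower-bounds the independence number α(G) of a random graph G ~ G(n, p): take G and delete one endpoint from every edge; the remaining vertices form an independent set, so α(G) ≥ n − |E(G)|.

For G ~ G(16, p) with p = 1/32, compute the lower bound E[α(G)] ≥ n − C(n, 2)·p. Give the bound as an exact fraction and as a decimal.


E[|E(G)|] = C(16, 2)·p = 120 · (1/32) = 15/4.
E[α(G)] ≥ n − E[|E(G)|] = 16 − 15/4 = 49/4.
Numerically: ≈ 12.2500.
(This is only a lower bound; the true E[α(G)] may be larger.)

E[α(G)] ≥ 49/4 ≈ 12.2500.


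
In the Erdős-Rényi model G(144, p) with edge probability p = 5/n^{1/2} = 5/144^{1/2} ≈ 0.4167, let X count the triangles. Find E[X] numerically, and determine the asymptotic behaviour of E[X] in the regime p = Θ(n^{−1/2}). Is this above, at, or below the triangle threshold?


Number of potential triangles: C(144, 3) = 487344.
Each occurs with probability p³ ≈ (0.4167)³ ≈ 7.233796e-02.
By linearity: E[X] = C(144, 3)·p³ ≈ 487344 · 7.233796e-02 ≈ 35253.4722.
Since α = 1/2 < 1, p = c/n^{1/2} ≫ 1/n is above the triangle threshold p ~ 1/n. Asymptotically E[X] ~ (c³/6)·n^{3(1−α)} = (5³/6)·n^{1.5} → ∞; triangles are abundant w.h.p.

E[X] ≈ 35253.4722; in regime p = Θ(1/n^{1/2}) E[X] diverges (above the triangle threshold p ~ 1/n).


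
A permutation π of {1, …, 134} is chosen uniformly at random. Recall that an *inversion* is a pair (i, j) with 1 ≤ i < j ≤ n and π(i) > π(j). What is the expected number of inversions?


Write X = Σ X_I over the C(134, 2) = 8911 pairs i < j, with X_I the indicator of one inversion.
There are 8911 indicators.
For each fixed pair i < j, the values π(i) and π(j) are two distinct elements of {1, …, 134} in uniformly random order; by symmetry P[π(i) > π(j)] = 1/2.
By linearity: E[X] = 8911 · (1/2) = C(134, 2) · (1/2) = 8911/2 = 8911/2 ≈ 4455.5000.

E[X] = 8911/2 = 4455.5000.


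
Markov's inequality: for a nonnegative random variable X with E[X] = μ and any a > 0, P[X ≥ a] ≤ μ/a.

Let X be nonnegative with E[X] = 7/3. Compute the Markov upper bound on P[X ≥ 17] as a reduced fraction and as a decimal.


μ = E[X] = 7/3, a = 17.
Markov: P[X ≥ 17] ≤ μ/a = (7/3)/17 = 7/51.
Numerically: ≈ 0.13725.
(Since a = 17 > μ = 2.33333, the bound 7/51 is < 1 and informative.)

P[X ≥ 17] ≤ 7/51 ≈ 0.13725.


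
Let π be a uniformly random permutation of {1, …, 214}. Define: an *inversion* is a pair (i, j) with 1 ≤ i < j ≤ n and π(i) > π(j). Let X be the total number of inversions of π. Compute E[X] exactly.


Write X = Σ X_I over the C(214, 2) = 22791 pairs i < j, with X_I the indicator of one inversion.
There are 22791 indicators.
For each fixed pair i < j, the values π(i) and π(j) are two distinct elements of {1, …, 214} in uniformly random order; by symmetry P[π(i) > π(j)] = 1/2.
By linearity: E[X] = 22791 · (1/2) = C(214, 2) · (1/2) = 22791/2 = 22791/2 ≈ 11395.50000.

E[X] = 22791/2 = 11395.50000.


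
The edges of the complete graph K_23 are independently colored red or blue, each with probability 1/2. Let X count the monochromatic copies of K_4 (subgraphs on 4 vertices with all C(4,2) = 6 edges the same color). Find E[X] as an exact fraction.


Let X = Σ_S X_S over the C(23, 4) = 8855 subsets S of size 4, where X_S = 1 if the K_4 on S is monochromatic.
For a fixed S, the K_4 on S has C(4, 2) = 6 edges. P[all 6 edges red] = (1/2)^6, and likewise for blue, so P[monochromatic] = 2·(1/2)^6 = 2^{1 − 6} = 1/32.
By linearity: E[X] = C(23, 4) · 2^{1 − 6} = 8855 · 1/32 = 8855/32.
Numerically: E[X] ≈ 276.71875.

E[X] = C(23,4)·2^(1−C(4,2)) = 8855/32 ≈ 276.71875.


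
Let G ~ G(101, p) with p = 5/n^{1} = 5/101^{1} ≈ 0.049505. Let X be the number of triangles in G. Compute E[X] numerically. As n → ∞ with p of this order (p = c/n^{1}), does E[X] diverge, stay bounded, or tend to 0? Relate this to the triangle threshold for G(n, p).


Number of potential triangles: C(101, 3) = 166650.
Each occurs with probability p³ ≈ (0.049505)³ ≈ 1.21323768e-04.
By linearity: E[X] = C(101, 3)·p³ ≈ 166650 · 1.21323768e-04 ≈ 20.218606.
Here α = 1, so p = 5/n is exactly at the triangle threshold p ~ 1/n. Asymptotically E[X] → c³/6 = 5³/6 = 125/6 ≈ 20.833333, a bounded constant. In this regime the triangle count is asymptotically Poisson(c³/6).

E[X] ≈ 20.218606; in regime p = Θ(1/n^{1}) E[X] stays bounded (at the triangle threshold p ~ 1/n).


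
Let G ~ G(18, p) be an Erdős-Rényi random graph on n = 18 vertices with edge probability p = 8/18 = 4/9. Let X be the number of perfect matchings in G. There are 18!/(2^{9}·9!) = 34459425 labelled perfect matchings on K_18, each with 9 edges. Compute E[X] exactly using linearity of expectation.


K_18 has 18!/(2^{9}·9!) = 34459425 labelled perfect matchings.
For each such perfect matching H, let X_H = 1 if all 9 edges of H are present in G. Then P[X_H = 1] = p^{9} = (4/9)^{9} = 262144/387420489.
Summing the indicators: E[X] = Σ_H E[X_H] = 34459425 · p^{9} = 34459425 · 262144/387420489 = 111522611200/4782969.
Numerically: E[X] ≈ 23316.6.

E[X] = 34459425 · (4/9)^{9} = 111522611200/4782969 ≈ 23316.6.


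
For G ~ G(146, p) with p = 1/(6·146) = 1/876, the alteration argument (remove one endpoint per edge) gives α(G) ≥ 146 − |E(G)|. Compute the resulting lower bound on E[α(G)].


E[|E(G)|] = C(146, 2)·p = 10585 · (1/876) = 145/12.
E[α(G)] ≥ n − E[|E(G)|] = 146 − 145/12 = 1607/12.
Numerically: ≈ 133.91667.
(This is only a lower bound; the true E[α(G)] may be larger.)

E[α(G)] ≥ 1607/12 ≈ 133.91667.


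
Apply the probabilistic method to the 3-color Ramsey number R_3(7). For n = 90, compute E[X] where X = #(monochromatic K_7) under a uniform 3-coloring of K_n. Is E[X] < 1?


E[X] = C(90, 7) · 3^{1 − 21} = 7471375560 · 3^{−20} = 7471375560/3486784401.
As a reduced fraction: E[X] = 830152840/387420489 ≈ 2.14277.
Is E[X] < 1? NO.
Since E[X] ≥ 1, the first-moment bound is inconclusive at n = 90; it does NOT by itself certify R_3(7) > 90.

E[X] = 830152840/387420489 ≈ 2.14277; E[X] ≥ 1; first-moment method inconclusive here.


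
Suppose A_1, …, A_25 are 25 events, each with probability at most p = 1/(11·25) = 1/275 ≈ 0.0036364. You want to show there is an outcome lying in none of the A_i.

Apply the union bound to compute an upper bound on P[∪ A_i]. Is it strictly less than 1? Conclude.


Union bound: P[∪_{i=1}^{25} A_i] ≤ Σ_i P[A_i] ≤ 25·p = 25·(1/275) = 1/11.
Numerically: 1/11 ≈ 0.0909091.
Is 1/11 < 1? YES.
Since P[∪ A_i] ≤ 1/11 < 1, the complement has P[∩ A_i^c] ≥ 1 − 1/11 = 10/11 > 0, so some outcome avoids every A_i.

25·p = 1/11 ≈ 0.0909091; existence CERTIFIED by the union bound.


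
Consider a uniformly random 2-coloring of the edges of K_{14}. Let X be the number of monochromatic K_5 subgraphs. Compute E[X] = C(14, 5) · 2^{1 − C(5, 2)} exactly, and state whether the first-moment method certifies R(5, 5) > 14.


E[X] = C(14, 5) · 2^{1 − 10} = 2002 · 2^{−9} = 2002/512.
As a reduced fraction: E[X] = 1001/256 ≈ 3.9102.
Is E[X] < 1? NO.
Since E[X] ≥ 1, the first-moment bound is inconclusive at n = 14; it does NOT by itself certify R(5, 5) > 14.

E[X] = 1001/256 ≈ 3.9102; E[X] ≥ 1; first-moment method inconclusive here.


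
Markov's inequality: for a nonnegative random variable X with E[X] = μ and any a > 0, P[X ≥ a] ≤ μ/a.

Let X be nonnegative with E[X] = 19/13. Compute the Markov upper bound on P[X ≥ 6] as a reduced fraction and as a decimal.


μ = E[X] = 19/13, a = 6.
Markov: P[X ≥ 6] ≤ μ/a = (19/13)/6 = 19/78.
Numerically: ≈ 0.2436.
(Since a = 6 > μ = 1.4615, the bound 19/78 is < 1 and informative.)

P[X ≥ 6] ≤ 19/78 ≈ 0.2436.


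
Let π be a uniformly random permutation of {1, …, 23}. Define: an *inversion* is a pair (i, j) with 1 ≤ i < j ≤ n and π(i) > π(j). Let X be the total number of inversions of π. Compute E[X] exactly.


Write X = Σ X_I over the C(23, 2) = 253 pairs i < j, with X_I the indicator of one inversion.
There are 253 indicators.
For each fixed pair i < j, the values π(i) and π(j) are two distinct elements of {1, …, 23} in uniformly random order; by symmetry P[π(i) > π(j)] = 1/2.
By linearity: E[X] = 253 · (1/2) = C(23, 2) · (1/2) = 253/2 = 253/2 ≈ 126.500000.

E[X] = 253/2 = 126.500000.


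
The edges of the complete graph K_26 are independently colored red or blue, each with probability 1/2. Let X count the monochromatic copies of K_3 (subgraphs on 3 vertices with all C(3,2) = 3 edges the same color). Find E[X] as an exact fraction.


Let X = Σ_S X_S over the C(26, 3) = 2600 subsets S of size 3, where X_S = 1 if the K_3 on S is monochromatic.
For a fixed S, the K_3 on S has C(3, 2) = 3 edges. P[all 3 edges red] = (1/2)^3, and likewise for blue, so P[monochromatic] = 2·(1/2)^3 = 2^{1 − 3} = 1/4.
By linearity: E[X] = C(26, 3) · 2^{1 − 3} = 2600 · 1/4 = 650.
Numerically: E[X] ≈ 650.000.

E[X] = C(26,3)·2^(1−C(3,2)) = 650 ≈ 650.000.


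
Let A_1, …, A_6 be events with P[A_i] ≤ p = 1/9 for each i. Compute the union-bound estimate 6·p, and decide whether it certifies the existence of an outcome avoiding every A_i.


Union bound: P[∪_{i=1}^{6} A_i] ≤ Σ_i P[A_i] ≤ 6·p = 6·(1/9) = 2/3.
Numerically: 2/3 ≈ 0.66667.
Is 2/3 < 1? YES.
Since P[∪ A_i] ≤ 2/3 < 1, the complement has P[∩ A_i^c] ≥ 1 − 2/3 = 1/3 > 0, so some outcome avoids every A_i.

6·p = 2/3 ≈ 0.66667; existence CERTIFIED by the union bound.


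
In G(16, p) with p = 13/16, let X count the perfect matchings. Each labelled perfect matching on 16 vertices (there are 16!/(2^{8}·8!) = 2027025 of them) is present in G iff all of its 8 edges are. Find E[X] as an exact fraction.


K_16 has 16!/(2^{8}·8!) = 2027025 labelled perfect matchings.
For each such perfect matching H, let X_H = 1 if all 8 edges of H are present in G. Then P[X_H = 1] = p^{8} = (13/16)^{8} = 815730721/4294967296.
Summing the indicators: E[X] = Σ_H E[X_H] = 2027025 · p^{8} = 2027025 · 815730721/4294967296 = 1653506564735025/4294967296.
Numerically: E[X] ≈ 3.85e+05.

E[X] = 2027025 · (13/16)^{8} = 1653506564735025/4294967296 ≈ 3.85e+05.


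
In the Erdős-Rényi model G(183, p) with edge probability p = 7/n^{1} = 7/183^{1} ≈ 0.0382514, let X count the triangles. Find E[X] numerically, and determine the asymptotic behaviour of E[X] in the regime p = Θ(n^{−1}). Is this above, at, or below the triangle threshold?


Number of potential triangles: C(183, 3) = 1004731.
Each occurs with probability p³ ≈ (0.0382514)³ ≈ 5.59681370e-05.
By linearity: E[X] = C(183, 3)·p³ ≈ 1004731 · 5.59681370e-05 ≈ 56.232922.
Here α = 1, so p = 7/n is exactly at the triangle threshold p ~ 1/n. Asymptotically E[X] → c³/6 = 7³/6 = 343/6 ≈ 57.166667, a bounded constant. In this regime the triangle count is asymptotically Poisson(c³/6).

E[X] ≈ 56.232922; in regime p = Θ(1/n^{1}) E[X] stays bounded (at the triangle threshold p ~ 1/n).


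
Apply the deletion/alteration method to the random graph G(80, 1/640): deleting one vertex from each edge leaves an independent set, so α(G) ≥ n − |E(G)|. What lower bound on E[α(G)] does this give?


E[|E(G)|] = C(80, 2)·p = 3160 · (1/640) = 79/16.
E[α(G)] ≥ n − E[|E(G)|] = 80 − 79/16 = 1201/16.
Numerically: ≈ 75.0625.
(This is only a lower bound; the true E[α(G)] may be larger.)

E[α(G)] ≥ 1201/16 ≈ 75.0625.


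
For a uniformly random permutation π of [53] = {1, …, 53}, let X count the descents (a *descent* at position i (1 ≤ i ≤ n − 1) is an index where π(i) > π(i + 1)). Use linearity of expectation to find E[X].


Write X = Σ X_I over i = 1, …, 52, with X_I the indicator of one descent.
There are 52 indicators.
For each fixed i, the pair (π(i), π(i+1)) is a uniformly random ordered pair of distinct values from {1, …, 53}; by symmetry P[π(i) > π(i+1)] = 1/2.
By linearity: E[X] = 52 · (1/2) = (53 − 1) · (1/2) = 26 ≈ 26.000.

E[X] = 26 = 26.000.
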